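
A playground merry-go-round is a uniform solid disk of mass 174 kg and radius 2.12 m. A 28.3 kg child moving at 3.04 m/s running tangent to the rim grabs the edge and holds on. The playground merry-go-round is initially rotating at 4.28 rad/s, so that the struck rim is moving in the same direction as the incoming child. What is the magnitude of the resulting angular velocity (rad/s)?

|ω_f| ≈ 3.58 rad/s

The axle reaction passes through the axle and exerts no torque about it; angular momentum about the axle is conserved through the impact.
I_p = ½(174)(2.12)² = 391.0 kg·m². Taking the sense of the child's angular momentum as positive, L_{child} = m v R = (28.3)(3.04)(2.12) = 182.4 kg·m²/s.
L_i = +I_p ω_p + m v R = +(391.0)(4.28) + 182.4 = 1856 kg·m²/s.
After sticking, I_f = I_p + m R² = 391.0 + (28.3)(2.12)² = 518.2 kg·m².
ω_f = L_i / I_f = 1856 / 518.2 = 3.581 rad/s.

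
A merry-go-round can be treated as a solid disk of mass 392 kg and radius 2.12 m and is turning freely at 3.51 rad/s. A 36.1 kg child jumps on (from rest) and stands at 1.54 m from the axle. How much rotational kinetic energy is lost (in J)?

The added mass arrives with no angular momentum about the axle, and any external torque about the axle is negligible, so the system's angular momentum is conserved.
I_p = ½(392)(2.12)² = 880.9 kg·m².
Added inertia Σmr² = (36.1)(1.54)² = 85.61 kg·m²; I_f = 880.9 + 85.61 = 966.5 kg·m².
ω_f = I_p ω_i / I_f = (880.9)(3.51) / 966.5 = 3.199 rad/s.
KE_i = ½(880.9)(3.510 rad/s)² = 5426 J; KE_f = ½(966.5)(3.199)² = 4946 J.

energy lost ≈ 481 J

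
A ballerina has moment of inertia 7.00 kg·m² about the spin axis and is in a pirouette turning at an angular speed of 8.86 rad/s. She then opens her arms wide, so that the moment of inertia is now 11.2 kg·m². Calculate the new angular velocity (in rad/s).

ω₂ ≈ 5.54 rad/s

With no external torque about the axis, L is conserved: I₁ω₁ = I₂ω₂.
ω₂ = I₁ω₁ / I₂ = (7.000)(8.86 rad/s) / (11.20) = 5.537 rad/s.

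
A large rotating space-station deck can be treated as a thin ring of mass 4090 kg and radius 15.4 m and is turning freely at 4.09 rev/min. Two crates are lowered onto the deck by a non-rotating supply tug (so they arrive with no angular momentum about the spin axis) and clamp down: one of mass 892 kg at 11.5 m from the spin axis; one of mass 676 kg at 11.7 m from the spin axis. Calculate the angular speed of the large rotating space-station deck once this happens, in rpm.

The added mass arrives with no angular momentum about the spin axis, and any external torque about the spin axis is negligible, so the system's angular momentum is conserved.
I_p = (4090)(15.4)² = 9.700e+05 kg·m².
Added inertia Σmr² = (892)(11.5)² + (676)(11.7)² = 2.105e+05 kg·m²; I_f = 9.700e+05 + 2.105e+05 = 1.180e+06 kg·m².
ω_f = I_p ω_i / I_f = (9.700e+05)(4.09) / 1.180e+06 = 3.361 rpm.

ω_f ≈ 3.36 rpm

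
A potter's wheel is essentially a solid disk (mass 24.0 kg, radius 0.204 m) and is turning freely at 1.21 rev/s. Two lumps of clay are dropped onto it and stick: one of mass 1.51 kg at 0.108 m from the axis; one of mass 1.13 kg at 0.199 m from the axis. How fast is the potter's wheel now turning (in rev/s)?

No external torque acts about the axis; L_before = L_after.
I_p = ½(24.0)(0.204)² = 0.4994 kg·m².
Added inertia Σmr² = (1.51)(0.108)² + (1.13)(0.199)² = 0.06236 kg·m²; I_f = 0.4994 + 0.06236 = 0.5618 kg·m².
ω_f = I_p ω_i / I_f = (0.4994)(1.21) / 0.5618 = 1.076 rev/s.

ω_f ≈ 1.08 rev/s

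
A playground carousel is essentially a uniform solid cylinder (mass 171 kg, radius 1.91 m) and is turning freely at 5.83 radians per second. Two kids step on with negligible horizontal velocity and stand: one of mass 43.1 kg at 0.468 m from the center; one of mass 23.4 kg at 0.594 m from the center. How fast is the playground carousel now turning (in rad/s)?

ω_f ≈ 5.52 rad/s

No external torque acts about the center; L_before = L_after.
I_p = ½(171)(1.91)² = 311.9 kg·m².
Added inertia Σmr² = (43.1)(0.468)² + (23.4)(0.594)² = 17.70 kg·m²; I_f = 311.9 + 17.70 = 329.6 kg·m².
ω_f = I_p ω_i / I_f = (311.9)(5.83) / 329.6 = 5.517 rad/s.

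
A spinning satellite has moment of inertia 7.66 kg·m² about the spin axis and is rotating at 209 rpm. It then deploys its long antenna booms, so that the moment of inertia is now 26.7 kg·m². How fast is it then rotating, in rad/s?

No external torque acts about the spin axis, so angular momentum is conserved.
ω₂ = I₁ω₁ / I₂ = (7.660)(209 rpm) / (26.70) = 59.96 rpm = 6.279 rad/s.

ω₂ ≈ 6.28 rad/s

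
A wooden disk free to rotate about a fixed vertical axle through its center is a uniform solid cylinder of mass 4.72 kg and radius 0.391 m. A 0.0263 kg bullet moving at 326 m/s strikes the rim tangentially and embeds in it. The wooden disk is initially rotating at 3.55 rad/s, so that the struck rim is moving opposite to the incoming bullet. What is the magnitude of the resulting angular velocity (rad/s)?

The axle reaction passes through the axle and exerts no torque about it; angular momentum about the axle is conserved through the impact.
I_p = ½(4.72)(0.391)² = 0.3608 kg·m². Taking the sense of the bullet's angular momentum as positive, L_{bullet} = m v R = (0.0263)(326)(0.391) = 3.352 kg·m²/s.
L_i = −I_p ω_p + m v R = −(0.3608)(3.55) + 3.352 = 2.072 kg·m²/s.
After sticking, I_f = I_p + m R² = 0.3608 + (0.0263)(0.391)² = 0.3648 kg·m².
ω_f = L_i / I_f = 2.072 / 0.3648 = 5.678 rad/s.

|ω_f| ≈ 5.68 rad/s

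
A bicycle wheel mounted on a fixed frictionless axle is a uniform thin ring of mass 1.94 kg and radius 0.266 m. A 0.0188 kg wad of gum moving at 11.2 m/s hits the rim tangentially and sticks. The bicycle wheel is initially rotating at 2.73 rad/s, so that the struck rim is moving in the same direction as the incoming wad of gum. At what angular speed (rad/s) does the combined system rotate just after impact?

|ω_f| ≈ 3.11 rad/s

The axle reaction passes through the axle and exerts no torque about it; angular momentum about the axle is conserved through the impact.
I_p = (1.94)(0.266)² = 0.1373 kg·m². Taking the sense of the wad of gum's angular momentum as positive, L_{wad} = m v R = (0.0188)(11.2)(0.266) = 0.05601 kg·m²/s.
L_i = +I_p ω_p + m v R = +(0.1373)(2.73) + 0.05601 = 0.4307 kg·m²/s.
After sticking, I_f = I_p + m R² = 0.1373 + (0.0188)(0.266)² = 0.1386 kg·m².
ω_f = L_i / I_f = 0.4307 / 0.1386 = 3.108 rad/s.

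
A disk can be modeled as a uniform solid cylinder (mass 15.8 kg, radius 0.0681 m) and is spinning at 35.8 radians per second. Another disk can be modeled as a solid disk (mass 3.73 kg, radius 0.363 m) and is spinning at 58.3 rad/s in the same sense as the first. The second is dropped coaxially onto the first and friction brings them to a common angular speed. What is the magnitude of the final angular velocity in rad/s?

|ω_f| ≈ 55.4 rad/s

The coupling torques are internal; angular momentum about the shared axis is conserved.
Moments of inertia: I_A = ½(15.8)(0.0681)² = 0.03664 kg·m²; I_B = ½(3.73)(0.363)² = 0.2457 kg·m².
Taking A's sense as positive: L = (0.03664)(35.8) + (0.2457)(58.3) = 15.64 kg·m²·rad/s.
Combined I = 0.03664 + 0.2457 = 0.2824 kg·m².
ω_f = L / I = 15.64 / 0.2824 = 55.38 rad/s.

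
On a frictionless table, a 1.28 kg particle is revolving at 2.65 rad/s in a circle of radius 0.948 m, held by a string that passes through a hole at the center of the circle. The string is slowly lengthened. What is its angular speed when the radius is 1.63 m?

The constraining force is radial, so m r² ω about the center is conserved.
ω₂ = ω₁ (r₁/r₂)² = (2.65)(0.948/1.63)² = 0.8964 rad/s.

ω₂ ≈ 0.896 rad/s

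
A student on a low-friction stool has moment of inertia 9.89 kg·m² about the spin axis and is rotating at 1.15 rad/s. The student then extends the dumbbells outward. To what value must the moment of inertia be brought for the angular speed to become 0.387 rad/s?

I₂ ≈ 29.4 kg·m²

Angular momentum about the spin axis is conserved since the torque about it is zero.
I₂ = I₁ω₁ / ω₂ = (9.89)(1.15) / (0.387) = 29.39 kg·m².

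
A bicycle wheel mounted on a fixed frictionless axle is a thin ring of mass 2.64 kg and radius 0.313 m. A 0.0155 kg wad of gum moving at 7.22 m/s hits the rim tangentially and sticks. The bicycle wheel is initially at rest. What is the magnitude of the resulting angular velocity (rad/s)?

About the axle the impulsive forces during the collision are internal, so angular momentum about that axis is conserved.
I_p = (2.64)(0.313)² = 0.2586 kg·m². Taking the sense of the wad of gum's angular momentum as positive, L_{wad} = m v R = (0.0155)(7.22)(0.313) = 0.03503 kg·m²/s.
L_i = 0 + 0.03503 = 0.03503 kg·m²/s.
After sticking, I_f = I_p + m R² = 0.2586 + (0.0155)(0.313)² = 0.2602 kg·m².
ω_f = L_i / I_f = 0.03503 / 0.2602 = 0.1346 rad/s.

|ω_f| ≈ 0.135 rad/s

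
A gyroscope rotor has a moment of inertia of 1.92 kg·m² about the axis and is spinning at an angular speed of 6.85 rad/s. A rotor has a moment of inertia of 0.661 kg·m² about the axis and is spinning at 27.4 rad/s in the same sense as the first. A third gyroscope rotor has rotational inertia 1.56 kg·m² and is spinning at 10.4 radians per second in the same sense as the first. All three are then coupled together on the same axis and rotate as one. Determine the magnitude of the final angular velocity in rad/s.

|ω_f| ≈ 11.5 rad/s

The coupling torques are internal; angular momentum about the shared axis is conserved.
Taking A's sense as positive: L = (1.920)(6.85) + (0.6610)(27.4) + (1.560)(10.4) = 47.49 kg·m²·rad/s.
Combined I = 1.920 + 0.6610 + 1.560 = 4.141 kg·m².
ω_f = L / I = 47.49 / 4.141 = 11.47 rad/s.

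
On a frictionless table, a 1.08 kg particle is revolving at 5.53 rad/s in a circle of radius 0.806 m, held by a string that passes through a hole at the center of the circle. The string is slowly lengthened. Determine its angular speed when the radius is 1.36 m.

The constraining force is radial, so m r² ω about the center is conserved.
ω₂ = ω₁ (r₁/r₂)² = (5.53)(0.806/1.36)² = 1.942 rad/s.

ω₂ ≈ 1.94 rad/s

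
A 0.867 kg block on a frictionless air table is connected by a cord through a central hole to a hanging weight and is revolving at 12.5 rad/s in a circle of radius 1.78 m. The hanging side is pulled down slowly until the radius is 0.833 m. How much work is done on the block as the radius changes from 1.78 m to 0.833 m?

No torque about the axis ⇒ m r₁² ω₁ = m r₂² ω₂.
ω₂ = ω₁ (r₁/r₂)² = (12.5)(1.78/0.833)² = 57.08 rad/s.
W = ΔKE = ½m(v₂² − v₁²) = 765.3 J.

W ≈ 765 J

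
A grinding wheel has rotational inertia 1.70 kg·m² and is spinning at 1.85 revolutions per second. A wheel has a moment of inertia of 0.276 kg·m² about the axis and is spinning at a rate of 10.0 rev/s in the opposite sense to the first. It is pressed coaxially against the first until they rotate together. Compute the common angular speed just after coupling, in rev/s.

The coupling torques are internal; angular momentum about the shared axis is conserved.
Taking A's sense as positive: L = (1.700)(1.85) − (0.2760)(10.0) = 0.3850 kg·m²·rev/s.
Combined I = 1.700 + 0.2760 = 1.976 kg·m².
ω_f = L / I = 0.3850 / 1.976 = 0.1948 rev/s.

|ω_f| ≈ 0.195 rev/s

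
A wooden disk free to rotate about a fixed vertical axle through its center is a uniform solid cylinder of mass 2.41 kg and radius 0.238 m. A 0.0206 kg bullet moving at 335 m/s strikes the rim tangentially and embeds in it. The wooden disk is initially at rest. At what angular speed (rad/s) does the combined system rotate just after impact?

About the axle the impulsive forces during the collision are internal, so angular momentum about that axis is conserved.
I_p = ½(2.41)(0.238)² = 0.06826 kg·m². Taking the sense of the bullet's angular momentum as positive, L_{bullet} = m v R = (0.0206)(335)(0.238) = 1.642 kg·m²/s.
L_i = 0 + 1.642 = 1.642 kg·m²/s.
After sticking, I_f = I_p + m R² = 0.06826 + (0.0206)(0.238)² = 0.06942 kg·m².
ω_f = L_i / I_f = 1.642 / 0.06942 = 23.66 rad/s.

|ω_f| ≈ 23.7 rad/s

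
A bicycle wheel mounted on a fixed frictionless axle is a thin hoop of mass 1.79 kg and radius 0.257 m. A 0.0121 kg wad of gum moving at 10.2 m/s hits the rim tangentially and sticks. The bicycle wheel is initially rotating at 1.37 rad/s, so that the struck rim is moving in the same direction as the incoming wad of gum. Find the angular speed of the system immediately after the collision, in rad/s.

The axle reaction passes through the axle and exerts no torque about it; angular momentum about the axle is conserved through the impact.
I_p = (1.79)(0.257)² = 0.1182 kg·m². Taking the sense of the wad of gum's angular momentum as positive, L_{wad} = m v R = (0.0121)(10.2)(0.257) = 0.03172 kg·m²/s.
L_i = +I_p ω_p + m v R = +(0.1182)(1.37) + 0.03172 = 0.1937 kg·m²/s.
After sticking, I_f = I_p + m R² = 0.1182 + (0.0121)(0.257)² = 0.1190 kg·m².
ω_f = L_i / I_f = 0.1937 / 0.1190 = 1.627 rad/s.

|ω_f| ≈ 1.63 rad/s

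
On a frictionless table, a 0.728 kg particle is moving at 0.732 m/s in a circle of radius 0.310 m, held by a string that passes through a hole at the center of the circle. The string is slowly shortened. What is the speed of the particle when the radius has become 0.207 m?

v₂ ≈ 1.10 m/s

The only horizontal force on the mass is along the cord (radial), so it exerts no torque about the hole and angular momentum m v r is conserved.
v₂ = v₁ r₁ / r₂ = (0.732)(0.310) / (0.207) = 1.096 m/s.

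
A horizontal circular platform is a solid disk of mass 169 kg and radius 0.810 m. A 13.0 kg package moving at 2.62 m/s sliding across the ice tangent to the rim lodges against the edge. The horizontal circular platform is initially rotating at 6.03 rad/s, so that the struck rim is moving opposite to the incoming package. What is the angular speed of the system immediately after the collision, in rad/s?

The axle reaction passes through the central axle and exerts no torque about it; angular momentum about the central axle is conserved through the impact.
I_p = ½(169)(0.810)² = 55.44 kg·m². Taking the sense of the package's angular momentum as positive, L_{package} = m v R = (13.0)(2.62)(0.810) = 27.59 kg·m²/s.
L_i = −I_p ω_p + m v R = −(55.44)(6.03) + 27.59 = -306.7 kg·m²/s.
After sticking, I_f = I_p + m R² = 55.44 + (13.0)(0.810)² = 63.97 kg·m².
ω_f = L_i / I_f = -306.7 / 63.97 = -4.795 rad/s.

|ω_f| ≈ 4.79 rad/s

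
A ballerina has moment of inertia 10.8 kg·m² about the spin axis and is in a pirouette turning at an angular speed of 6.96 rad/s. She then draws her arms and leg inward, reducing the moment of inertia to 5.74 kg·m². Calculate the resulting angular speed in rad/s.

With no external torque about the axis, L is conserved: I₁ω₁ = I₂ω₂.
ω₂ = I₁ω₁ / I₂ = (10.80)(6.96 rad/s) / (5.740) = 13.10 rad/s.

ω₂ ≈ 13.1 rad/s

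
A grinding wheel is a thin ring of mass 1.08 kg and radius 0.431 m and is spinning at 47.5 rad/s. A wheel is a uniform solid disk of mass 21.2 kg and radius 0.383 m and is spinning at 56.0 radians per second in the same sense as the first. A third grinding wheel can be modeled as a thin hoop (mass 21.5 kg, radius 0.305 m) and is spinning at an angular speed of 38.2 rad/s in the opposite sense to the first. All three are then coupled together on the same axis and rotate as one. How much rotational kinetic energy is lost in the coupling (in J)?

ΔKE lost ≈ 4070 J

The coupling torques are internal; angular momentum about the shared axis is conserved.
Moments of inertia: I_A = (1.08)(0.431)² = 0.2006 kg·m²; I_B = ½(21.2)(0.383)² = 1.555 kg·m²; I_C = (21.5)(0.305)² = 2.000 kg·m².
Taking A's sense as positive: L = (0.2006)(47.5) + (1.555)(56.0) − (2.000)(38.2) = 20.20 kg·m²·rad/s.
Combined I = 0.2006 + 1.555 + 2.000 = 3.756 kg·m².
ω_f = L / I = 20.20 / 3.756 = 5.379 rad/s.
KE_i = ½ΣIω² = 4124 J; KE_f = ½(3.756)(5.379)² = 54.34 J.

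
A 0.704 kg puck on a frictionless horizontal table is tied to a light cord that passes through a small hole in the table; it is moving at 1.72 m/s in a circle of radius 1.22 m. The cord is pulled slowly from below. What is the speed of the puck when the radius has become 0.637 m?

v₂ ≈ 3.29 m/s

The only horizontal force on the mass is along the cord (radial), so it exerts no torque about the hole and angular momentum m v r is conserved.
v₂ = v₁ r₁ / r₂ = (1.72)(1.22) / (0.637) = 3.294 m/s.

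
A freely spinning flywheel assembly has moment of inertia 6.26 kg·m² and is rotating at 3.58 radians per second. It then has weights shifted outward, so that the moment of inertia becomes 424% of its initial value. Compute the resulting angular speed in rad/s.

ω₂ ≈ 0.844 rad/s

Angular momentum about the spin axis is conserved since the torque about it is zero.
I₂ = 4.24 × 6.26 = 26.54 kg·m².
ω₂ = I₁ω₁ / I₂ = (6.260)(3.58 rad/s) / (26.54) = 0.8443 rad/s.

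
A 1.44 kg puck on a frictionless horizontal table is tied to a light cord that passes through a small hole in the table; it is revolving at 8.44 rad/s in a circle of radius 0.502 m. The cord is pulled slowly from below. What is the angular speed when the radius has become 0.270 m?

ω₂ ≈ 29.2 rad/s

No torque about the axis ⇒ m r₁² ω₁ = m r₂² ω₂.
ω₂ = ω₁ (r₁/r₂)² = (8.44)(0.502/0.270)² = 29.18 rad/s.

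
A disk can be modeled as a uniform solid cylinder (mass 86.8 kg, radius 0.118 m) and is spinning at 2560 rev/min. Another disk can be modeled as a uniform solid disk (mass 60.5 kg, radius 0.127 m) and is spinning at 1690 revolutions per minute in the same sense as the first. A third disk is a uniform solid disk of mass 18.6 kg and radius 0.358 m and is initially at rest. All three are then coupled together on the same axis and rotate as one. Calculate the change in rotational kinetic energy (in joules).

No external torque acts about the common axis, so total angular momentum is conserved.
Moments of inertia: I_A = ½(86.8)(0.118)² = 0.6043 kg·m²; I_B = ½(60.5)(0.127)² = 0.4879 kg·m²; I_C = ½(18.6)(0.358)² = 1.192 kg·m².
Taking A's sense as positive: L = (0.6043)(2560) + (0.4879)(1690) = 2372 kg·m²·rpm.
Combined I = 0.6043 + 0.4879 + 1.192 = 2.284 kg·m².
ω_f = L / I = 2372 / 2.284 = 1038 rpm.
KE_i = ½ΣIω² = 29360 J; KE_f = ½(2.284)(108.7)² = 13500 J.

ΔKE ≈ -15900 J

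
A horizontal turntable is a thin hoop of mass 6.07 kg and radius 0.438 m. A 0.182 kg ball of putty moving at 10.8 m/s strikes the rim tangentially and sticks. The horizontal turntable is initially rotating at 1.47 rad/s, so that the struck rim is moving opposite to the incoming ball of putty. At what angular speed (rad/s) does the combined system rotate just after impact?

The axle reaction passes through the axle and exerts no torque about it; angular momentum about the axle is conserved through the impact.
I_p = (6.07)(0.438)² = 1.164 kg·m². Taking the sense of the ball of putty's angular momentum as positive, L_{ball} = m v R = (0.182)(10.8)(0.438) = 0.8609 kg·m²/s.
L_i = −I_p ω_p + m v R = −(1.164)(1.47) + 0.8609 = -0.8509 kg·m²/s.
After sticking, I_f = I_p + m R² = 1.164 + (0.182)(0.438)² = 1.199 kg·m².
ω_f = L_i / I_f = -0.8509 / 1.199 = -0.7094 rad/s.

|ω_f| ≈ 0.709 rad/s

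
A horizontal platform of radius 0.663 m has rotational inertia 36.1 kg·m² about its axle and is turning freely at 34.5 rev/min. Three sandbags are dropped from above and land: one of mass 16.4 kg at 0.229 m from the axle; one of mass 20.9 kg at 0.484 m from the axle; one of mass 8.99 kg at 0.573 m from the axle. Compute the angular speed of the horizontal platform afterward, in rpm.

ω_f ≈ 27.8 rpm

The added mass arrives with no angular momentum about the axle, and any external torque about the axle is negligible, so the system's angular momentum is conserved.
Added inertia Σmr² = (16.4)(0.229)² + (20.9)(0.484)² + (8.99)(0.573)² = 8.708 kg·m²; I_f = 36.10 + 8.708 = 44.81 kg·m².
ω_f = I_p ω_i / I_f = (36.10)(34.5) / 44.81 = 27.80 rpm.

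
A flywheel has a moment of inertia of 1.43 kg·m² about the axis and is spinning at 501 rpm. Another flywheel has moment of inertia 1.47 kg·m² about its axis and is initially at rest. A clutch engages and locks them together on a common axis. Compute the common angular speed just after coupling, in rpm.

|ω_f| ≈ 247 rpm

No external torque acts about the common axis, so total angular momentum is conserved.
Taking A's sense as positive: L = (1.430)(501) = 716.4 kg·m²·rpm.
Combined I = 1.430 + 1.470 = 2.900 kg·m².
ω_f = L / I = 716.4 / 2.900 = 247.0 rpm.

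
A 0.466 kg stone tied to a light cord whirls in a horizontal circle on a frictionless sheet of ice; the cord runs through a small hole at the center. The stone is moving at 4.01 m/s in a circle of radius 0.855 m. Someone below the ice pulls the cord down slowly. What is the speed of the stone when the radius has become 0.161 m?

The only horizontal force on the mass is along the cord (radial), so it exerts no torque about the hole and angular momentum m v r is conserved.
v₂ = v₁ r₁ / r₂ = (4.01)(0.855) / (0.161) = 21.30 m/s.

v₂ ≈ 21.3 m/s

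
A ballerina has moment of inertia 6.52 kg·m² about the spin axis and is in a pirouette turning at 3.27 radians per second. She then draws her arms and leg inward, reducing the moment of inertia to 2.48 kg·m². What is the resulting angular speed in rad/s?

ω₂ ≈ 8.60 rad/s

Angular momentum about the spin axis is conserved since the torque about it is zero.
ω₂ = I₁ω₁ / I₂ = (6.520)(3.27 rad/s) / (2.480) = 8.597 rad/s.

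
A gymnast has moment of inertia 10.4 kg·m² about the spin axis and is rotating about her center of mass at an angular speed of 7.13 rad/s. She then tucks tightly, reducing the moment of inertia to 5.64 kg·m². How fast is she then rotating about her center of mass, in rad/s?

ω₂ ≈ 13.1 rad/s

With no external torque about the axis, L is conserved: I₁ω₁ = I₂ω₂.
ω₂ = I₁ω₁ / I₂ = (10.40)(7.13 rad/s) / (5.640) = 13.15 rad/s.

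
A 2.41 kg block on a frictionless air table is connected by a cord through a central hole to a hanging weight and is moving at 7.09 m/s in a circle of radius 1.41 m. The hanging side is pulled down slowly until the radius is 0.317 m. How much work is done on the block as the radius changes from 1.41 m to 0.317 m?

Central (radial) force ⇒ zero torque about the center ⇒ m v r is constant.
v₂ = v₁ r₁ / r₂ = (7.09)(1.41) / (0.317) = 31.54 m/s.
W = ΔKE = ½m(v₂² − v₁²) = 1138 J.

W ≈ 1140 J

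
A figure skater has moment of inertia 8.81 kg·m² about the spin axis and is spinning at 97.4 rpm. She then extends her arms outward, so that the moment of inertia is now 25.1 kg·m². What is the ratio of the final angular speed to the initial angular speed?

Angular momentum about the spin axis is conserved since the torque about it is zero.
ω₂/ω₁ = I₁/I₂ = 8.810 / 25.10 = 0.3510.

ω₂/ω₁ ≈ 0.351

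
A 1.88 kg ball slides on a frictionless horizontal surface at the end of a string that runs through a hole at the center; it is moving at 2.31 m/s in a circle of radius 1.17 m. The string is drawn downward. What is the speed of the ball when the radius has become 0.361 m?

Central (radial) force ⇒ zero torque about the center ⇒ m v r is constant.
v₂ = v₁ r₁ / r₂ = (2.31)(1.17) / (0.361) = 7.487 m/s.

v₂ ≈ 7.49 m/s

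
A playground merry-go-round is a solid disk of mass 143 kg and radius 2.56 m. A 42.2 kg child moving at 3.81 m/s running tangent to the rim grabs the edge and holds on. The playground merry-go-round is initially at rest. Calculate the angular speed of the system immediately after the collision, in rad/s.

|ω_f| ≈ 0.552 rad/s

The axle reaction passes through the axle and exerts no torque about it; angular momentum about the axle is conserved through the impact.
I_p = ½(143)(2.56)² = 468.6 kg·m². Taking the sense of the child's angular momentum as positive, L_{child} = m v R = (42.2)(3.81)(2.56) = 411.6 kg·m²/s.
L_i = 0 + 411.6 = 411.6 kg·m²/s.
After sticking, I_f = I_p + m R² = 468.6 + (42.2)(2.56)² = 745.1 kg·m².
ω_f = L_i / I_f = 411.6 / 745.1 = 0.5524 rad/s.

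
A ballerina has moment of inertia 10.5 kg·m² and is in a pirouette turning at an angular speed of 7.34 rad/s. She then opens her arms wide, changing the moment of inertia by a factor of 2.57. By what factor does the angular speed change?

ω₂/ω₁ ≈ 0.389

With no external torque about the axis, L is conserved: I₁ω₁ = I₂ω₂.
I₂ = 2.57 × 10.5 = 26.98 kg·m².
ω₂/ω₁ = I₁/I₂ = 10.50 / 26.98 = 0.3891.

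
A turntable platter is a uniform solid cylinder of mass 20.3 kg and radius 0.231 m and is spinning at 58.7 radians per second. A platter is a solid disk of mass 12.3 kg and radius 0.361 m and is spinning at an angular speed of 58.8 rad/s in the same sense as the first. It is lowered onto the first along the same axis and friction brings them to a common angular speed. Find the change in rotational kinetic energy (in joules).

No external torque acts about the common axis, so total angular momentum is conserved.
Moments of inertia: I_A = ½(20.3)(0.231)² = 0.5416 kg·m²; I_B = ½(12.3)(0.361)² = 0.8015 kg·m².
Taking A's sense as positive: L = (0.5416)(58.7) + (0.8015)(58.8) = 78.92 kg·m²·rad/s.
Combined I = 0.5416 + 0.8015 = 1.343 kg·m².
ω_f = L / I = 78.92 / 1.343 = 58.76 rad/s.
KE_i = ½ΣIω² = 2319 J; KE_f = ½(1.343)(58.76)² = 2319 J.

ΔKE ≈ -0.00162 J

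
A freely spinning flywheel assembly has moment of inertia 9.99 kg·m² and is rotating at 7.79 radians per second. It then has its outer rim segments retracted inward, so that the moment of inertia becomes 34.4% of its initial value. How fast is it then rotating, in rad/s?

With no external torque about the axis, L is conserved: I₁ω₁ = I₂ω₂.
I₂ = 0.344 × 9.99 = 3.437 kg·m².
ω₂ = I₁ω₁ / I₂ = (9.990)(7.79 rad/s) / (3.437) = 22.65 rad/s.

ω₂ ≈ 22.6 rad/s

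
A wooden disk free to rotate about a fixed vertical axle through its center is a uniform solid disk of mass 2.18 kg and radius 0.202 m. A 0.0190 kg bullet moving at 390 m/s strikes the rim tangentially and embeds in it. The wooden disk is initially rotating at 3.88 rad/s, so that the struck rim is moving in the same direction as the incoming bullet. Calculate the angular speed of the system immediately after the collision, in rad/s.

The axle reaction passes through the axle and exerts no torque about it; angular momentum about the axle is conserved through the impact.
I_p = ½(2.18)(0.202)² = 0.04448 kg·m². Taking the sense of the bullet's angular momentum as positive, L_{bullet} = m v R = (0.0190)(390)(0.202) = 1.497 kg·m²/s.
L_i = +I_p ω_p + m v R = +(0.04448)(3.88) + 1.497 = 1.669 kg·m²/s.
After sticking, I_f = I_p + m R² = 0.04448 + (0.0190)(0.202)² = 0.04525 kg·m².
ω_f = L_i / I_f = 1.669 / 0.04525 = 36.89 rad/s.

|ω_f| ≈ 36.9 rad/s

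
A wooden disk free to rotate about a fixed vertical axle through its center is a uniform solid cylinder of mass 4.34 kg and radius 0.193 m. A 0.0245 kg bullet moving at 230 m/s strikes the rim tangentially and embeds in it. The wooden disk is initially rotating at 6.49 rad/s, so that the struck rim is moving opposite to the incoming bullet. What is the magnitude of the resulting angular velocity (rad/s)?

|ω_f| ≈ 6.89 rad/s

About the axle the impulsive forces during the collision are internal, so angular momentum about that axis is conserved.
I_p = ½(4.34)(0.193)² = 0.08083 kg·m². Taking the sense of the bullet's angular momentum as positive, L_{bullet} = m v R = (0.0245)(230)(0.193) = 1.088 kg·m²/s.
L_i = −I_p ω_p + m v R = −(0.08083)(6.49) + 1.088 = 0.5630 kg·m²/s.
After sticking, I_f = I_p + m R² = 0.08083 + (0.0245)(0.193)² = 0.08174 kg·m².
ω_f = L_i / I_f = 0.5630 / 0.08174 = 6.887 rad/s.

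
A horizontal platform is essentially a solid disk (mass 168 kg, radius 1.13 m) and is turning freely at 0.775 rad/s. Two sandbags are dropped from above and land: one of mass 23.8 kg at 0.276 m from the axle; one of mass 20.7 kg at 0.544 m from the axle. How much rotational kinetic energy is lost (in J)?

No external torque acts about the axle; L_before = L_after.
I_p = ½(168)(1.13)² = 107.3 kg·m².
Added inertia Σmr² = (23.8)(0.276)² + (20.7)(0.544)² = 7.939 kg·m²; I_f = 107.3 + 7.939 = 115.2 kg·m².
ω_f = I_p ω_i / I_f = (107.3)(0.775) / 115.2 = 0.7216 rad/s.
KE_i = ½(107.3)(0.7750 rad/s)² = 32.21 J; KE_f = ½(115.2)(0.7216)² = 29.99 J.

energy lost ≈ 2.22 J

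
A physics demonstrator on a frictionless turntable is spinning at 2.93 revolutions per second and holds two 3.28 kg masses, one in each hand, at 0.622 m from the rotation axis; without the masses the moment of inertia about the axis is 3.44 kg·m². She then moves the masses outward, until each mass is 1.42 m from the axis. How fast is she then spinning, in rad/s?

Angular momentum about the spin axis is conserved since the torque about it is zero.
I₁ = 3.44 + 2(3.28)(0.622)² = 5.978 kg·m²; I₂ = 3.44 + 2(3.28)(1.42)² = 16.67 kg·m².
ω₂ = I₁ω₁ / I₂ = (5.978)(2.93 rev/s) / (16.67) = 1.051 rev/s = 6.603 rad/s.

ω₂ ≈ 6.60 rad/s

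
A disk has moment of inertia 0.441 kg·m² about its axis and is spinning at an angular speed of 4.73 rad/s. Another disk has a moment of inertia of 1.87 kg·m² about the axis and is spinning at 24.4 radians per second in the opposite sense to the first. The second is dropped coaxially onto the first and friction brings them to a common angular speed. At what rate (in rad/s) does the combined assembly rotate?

No external torque acts about the common axis, so total angular momentum is conserved.
Taking A's sense as positive: L = (0.4410)(4.73) − (1.870)(24.4) = -43.54 kg·m²·rad/s.
Combined I = 0.4410 + 1.870 = 2.311 kg·m².
ω_f = L / I = -43.54 / 2.311 = -18.84 rad/s.

|ω_f| ≈ 18.8 rad/s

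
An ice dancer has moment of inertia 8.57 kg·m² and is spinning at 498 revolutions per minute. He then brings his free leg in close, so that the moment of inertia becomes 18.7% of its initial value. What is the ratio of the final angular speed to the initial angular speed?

With no external torque about the axis, L is conserved: I₁ω₁ = I₂ω₂.
I₂ = 0.187 × 8.57 = 1.603 kg·m².
ω₂/ω₁ = I₁/I₂ = 8.570 / 1.603 = 5.348.

ω₂/ω₁ ≈ 5.35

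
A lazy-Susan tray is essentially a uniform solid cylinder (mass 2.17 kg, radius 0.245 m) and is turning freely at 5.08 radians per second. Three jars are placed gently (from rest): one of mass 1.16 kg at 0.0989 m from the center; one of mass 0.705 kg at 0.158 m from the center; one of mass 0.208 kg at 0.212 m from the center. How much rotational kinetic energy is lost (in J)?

energy lost ≈ 0.311 J

No external torque acts about the center; L_before = L_after.
I_p = ½(2.17)(0.245)² = 0.06513 kg·m².
Added inertia Σmr² = (1.16)(0.0989)² + (0.705)(0.158)² + (0.208)(0.212)² = 0.03829 kg·m²; I_f = 0.06513 + 0.03829 = 0.1034 kg·m².
ω_f = I_p ω_i / I_f = (0.06513)(5.08) / 0.1034 = 3.199 rad/s.
KE_i = ½(0.06513)(5.080 rad/s)² = 0.8403 J; KE_f = ½(0.1034)(3.199)² = 0.5292 J.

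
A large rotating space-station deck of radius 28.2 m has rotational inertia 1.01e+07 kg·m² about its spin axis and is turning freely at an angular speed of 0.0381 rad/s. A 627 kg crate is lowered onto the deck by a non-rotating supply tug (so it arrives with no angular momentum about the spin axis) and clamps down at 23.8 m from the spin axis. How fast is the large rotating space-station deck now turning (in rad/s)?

The added mass arrives with no angular momentum about the spin axis, and any external torque about the spin axis is negligible, so the system's angular momentum is conserved.
Added inertia Σmr² = (627)(23.8)² = 3.552e+05 kg·m²; I_f = 1.010e+07 + 3.552e+05 = 1.046e+07 kg·m².
ω_f = I_p ω_i / I_f = (1.010e+07)(0.0381) / 1.046e+07 = 0.03681 rad/s.

ω_f ≈ 0.0368 rad/s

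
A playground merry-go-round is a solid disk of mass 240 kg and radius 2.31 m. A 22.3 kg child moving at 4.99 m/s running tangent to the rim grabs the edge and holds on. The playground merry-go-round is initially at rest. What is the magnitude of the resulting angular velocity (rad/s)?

About the axle the impulsive forces during the collision are internal, so angular momentum about that axis is conserved.
I_p = ½(240)(2.31)² = 640.3 kg·m². Taking the sense of the child's angular momentum as positive, L_{child} = m v R = (22.3)(4.99)(2.31) = 257.0 kg·m²/s.
L_i = 0 + 257.0 = 257.0 kg·m²/s.
After sticking, I_f = I_p + m R² = 640.3 + (22.3)(2.31)² = 759.3 kg·m².
ω_f = L_i / I_f = 257.0 / 759.3 = 0.3385 rad/s.

|ω_f| ≈ 0.339 rad/s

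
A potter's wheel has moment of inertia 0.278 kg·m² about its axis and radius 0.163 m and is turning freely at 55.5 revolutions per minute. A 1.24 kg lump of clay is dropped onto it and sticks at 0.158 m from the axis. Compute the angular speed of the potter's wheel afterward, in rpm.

No external torque acts about the axis; L_before = L_after.
Added inertia Σmr² = (1.24)(0.158)² = 0.03096 kg·m²; I_f = 0.2780 + 0.03096 = 0.3090 kg·m².
ω_f = I_p ω_i / I_f = (0.2780)(55.5) / 0.3090 = 49.94 rpm.

ω_f ≈ 49.9 rpm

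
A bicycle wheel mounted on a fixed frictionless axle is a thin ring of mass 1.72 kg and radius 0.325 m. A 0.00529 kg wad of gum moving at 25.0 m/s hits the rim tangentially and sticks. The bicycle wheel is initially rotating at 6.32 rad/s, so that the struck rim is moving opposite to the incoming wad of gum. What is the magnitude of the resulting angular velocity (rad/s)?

The axle reaction passes through the axle and exerts no torque about it; angular momentum about the axle is conserved through the impact.
I_p = (1.72)(0.325)² = 0.1817 kg·m². Taking the sense of the wad of gum's angular momentum as positive, L_{wad} = m v R = (0.00529)(25.0)(0.325) = 0.04298 kg·m²/s.
L_i = −I_p ω_p + m v R = −(0.1817)(6.32) + 0.04298 = -1.105 kg·m²/s.
After sticking, I_f = I_p + m R² = 0.1817 + (0.00529)(0.325)² = 0.1822 kg·m².
ω_f = L_i / I_f = -1.105 / 0.1822 = -6.065 rad/s.

|ω_f| ≈ 6.06 rad/s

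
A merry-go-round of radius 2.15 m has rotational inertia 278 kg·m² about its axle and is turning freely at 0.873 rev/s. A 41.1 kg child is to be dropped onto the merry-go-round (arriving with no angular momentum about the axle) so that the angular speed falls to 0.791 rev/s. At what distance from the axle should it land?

r ≈ 0.837 m

No external torque acts about the axle; L_before = L_after.
I_p ω_i = (I_p + m r²) ω_f ⇒ m r² = I_p(ω_i/ω_f − 1) = 278.0(0.873/0.791 − 1) = 28.82 kg·m².
r = √(28.82/41.1) = 0.8374 m.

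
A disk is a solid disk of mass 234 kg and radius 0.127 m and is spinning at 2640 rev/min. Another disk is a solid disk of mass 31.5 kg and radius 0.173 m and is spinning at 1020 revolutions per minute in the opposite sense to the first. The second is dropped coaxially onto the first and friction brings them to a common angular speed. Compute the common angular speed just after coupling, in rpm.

|ω_f| ≈ 1910 rpm

The coupling torques are internal; angular momentum about the shared axis is conserved.
Moments of inertia: I_A = ½(234)(0.127)² = 1.887 kg·m²; I_B = ½(31.5)(0.173)² = 0.4714 kg·m².
Taking A's sense as positive: L = (1.887)(2640) − (0.4714)(1020) = 4501 kg·m²·rpm.
Combined I = 1.887 + 0.4714 = 2.358 kg·m².
ω_f = L / I = 4501 / 2.358 = 1908 rpm.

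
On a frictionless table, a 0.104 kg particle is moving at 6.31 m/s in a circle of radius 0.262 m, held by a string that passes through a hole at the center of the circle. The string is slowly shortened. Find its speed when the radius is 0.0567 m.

Central (radial) force ⇒ zero torque about the center ⇒ m v r is constant.
v₂ = v₁ r₁ / r₂ = (6.31)(0.262) / (0.0567) = 29.16 m/s.

v₂ ≈ 29.2 m/s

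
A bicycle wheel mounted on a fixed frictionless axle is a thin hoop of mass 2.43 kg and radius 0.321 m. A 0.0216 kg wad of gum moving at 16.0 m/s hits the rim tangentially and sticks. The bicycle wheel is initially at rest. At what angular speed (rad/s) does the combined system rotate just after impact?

|ω_f| ≈ 0.439 rad/s

The axle reaction passes through the axle and exerts no torque about it; angular momentum about the axle is conserved through the impact.
I_p = (2.43)(0.321)² = 0.2504 kg·m². Taking the sense of the wad of gum's angular momentum as positive, L_{wad} = m v R = (0.0216)(16.0)(0.321) = 0.1109 kg·m²/s.
L_i = 0 + 0.1109 = 0.1109 kg·m²/s.
After sticking, I_f = I_p + m R² = 0.2504 + (0.0216)(0.321)² = 0.2526 kg·m².
ω_f = L_i / I_f = 0.1109 / 0.2526 = 0.4392 rad/s.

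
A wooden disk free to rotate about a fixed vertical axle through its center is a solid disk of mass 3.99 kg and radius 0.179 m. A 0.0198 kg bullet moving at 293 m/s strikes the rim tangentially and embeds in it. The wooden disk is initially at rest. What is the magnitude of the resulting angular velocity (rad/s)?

About the axle the impulsive forces during the collision are internal, so angular momentum about that axis is conserved.
I_p = ½(3.99)(0.179)² = 0.06392 kg·m². Taking the sense of the bullet's angular momentum as positive, L_{bullet} = m v R = (0.0198)(293)(0.179) = 1.038 kg·m²/s.
L_i = 0 + 1.038 = 1.038 kg·m²/s.
After sticking, I_f = I_p + m R² = 0.06392 + (0.0198)(0.179)² = 0.06456 kg·m².
ω_f = L_i / I_f = 1.038 / 0.06456 = 16.09 rad/s.

|ω_f| ≈ 16.1 rad/s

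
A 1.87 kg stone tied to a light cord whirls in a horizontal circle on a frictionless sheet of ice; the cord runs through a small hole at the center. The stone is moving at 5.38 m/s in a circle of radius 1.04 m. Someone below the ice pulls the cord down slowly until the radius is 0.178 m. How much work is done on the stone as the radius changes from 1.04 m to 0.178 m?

Central (radial) force ⇒ zero torque about the center ⇒ m v r is constant.
v₂ = v₁ r₁ / r₂ = (5.38)(1.04) / (0.178) = 31.43 m/s.
W = ΔKE = ½m(v₂² − v₁²) = 896.8 J.

W ≈ 897 J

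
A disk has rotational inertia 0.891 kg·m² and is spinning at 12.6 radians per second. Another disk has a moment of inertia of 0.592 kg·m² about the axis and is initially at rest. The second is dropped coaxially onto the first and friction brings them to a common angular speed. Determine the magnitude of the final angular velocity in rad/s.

|ω_f| ≈ 7.57 rad/s

No external torque acts about the common axis, so total angular momentum is conserved.
Taking A's sense as positive: L = (0.8910)(12.6) = 11.23 kg·m²·rad/s.
Combined I = 0.8910 + 0.5920 = 1.483 kg·m².
ω_f = L / I = 11.23 / 1.483 = 7.570 rad/s.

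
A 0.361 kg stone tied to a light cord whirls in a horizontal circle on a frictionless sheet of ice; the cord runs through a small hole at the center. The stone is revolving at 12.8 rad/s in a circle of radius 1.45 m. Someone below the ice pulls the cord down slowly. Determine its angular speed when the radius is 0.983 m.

No torque about the axis ⇒ m r₁² ω₁ = m r₂² ω₂.
ω₂ = ω₁ (r₁/r₂)² = (12.8)(1.45/0.983)² = 27.85 rad/s.

ω₂ ≈ 27.9 rad/s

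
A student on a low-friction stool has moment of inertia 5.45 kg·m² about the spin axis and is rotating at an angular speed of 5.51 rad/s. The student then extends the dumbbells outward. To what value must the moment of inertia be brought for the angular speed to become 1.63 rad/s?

I₂ ≈ 18.4 kg·m²

No external torque acts about the spin axis, so angular momentum is conserved.
I₂ = I₁ω₁ / ω₂ = (5.45)(5.51) / (1.63) = 18.42 kg·m².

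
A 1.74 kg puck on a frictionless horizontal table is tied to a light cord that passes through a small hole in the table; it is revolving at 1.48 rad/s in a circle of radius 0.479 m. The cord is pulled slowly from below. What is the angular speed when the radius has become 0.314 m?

No torque about the axis ⇒ m r₁² ω₁ = m r₂² ω₂.
ω₂ = ω₁ (r₁/r₂)² = (1.48)(0.479/0.314)² = 3.444 rad/s.

ω₂ ≈ 3.44 rad/s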